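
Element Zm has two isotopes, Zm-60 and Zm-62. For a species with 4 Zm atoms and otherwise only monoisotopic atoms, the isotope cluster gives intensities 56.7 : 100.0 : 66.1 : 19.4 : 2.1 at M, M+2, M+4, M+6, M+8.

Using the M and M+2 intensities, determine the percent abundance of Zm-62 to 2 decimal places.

30.60%

Write p for the Zm-60 fraction. I(M+2)/I(M) = [C(4,1)·p^3·(1−p)] / p^4 = 4·(1−p)/p = 100.0/56.7 = 1.7637
(1−p)/p = 1.7637/4 = 0.4409  ⇒  p = 1/(1 + 0.4409) = 0.6940
Zm-60: 69.40%, Zm-62: 30.60%.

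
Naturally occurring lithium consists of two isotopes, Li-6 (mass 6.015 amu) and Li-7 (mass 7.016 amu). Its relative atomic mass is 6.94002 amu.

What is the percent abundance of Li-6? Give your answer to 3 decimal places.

Writing the weighted mean with unknown fraction x of Li-6:
6.015·x + 7.016·(1 − x) = 6.94002
(6.015 − 7.016)·x = 6.94002 − 7.016
x = -0.07598 / -1.001 = 0.07590 → 7.590% Li-6, 92.410% Li-7.

7.590%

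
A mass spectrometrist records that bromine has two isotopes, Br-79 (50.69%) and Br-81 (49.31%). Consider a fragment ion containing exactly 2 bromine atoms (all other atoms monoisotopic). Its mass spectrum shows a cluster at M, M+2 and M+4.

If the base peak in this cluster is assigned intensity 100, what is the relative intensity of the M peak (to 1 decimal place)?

(0.5069 + 0.4931)^2 gives M 0.2569, M+2 0.4999, M+4 0.2431; the largest is M+2.
P(M+2) = C(2,1) × 0.5069^1 × 0.4931^1 = 2 × 0.5069 × 0.4931 = 0.499905 (base)
P(M) = C(2,0) × 0.5069^2 × 0.4931^0 = 1 × 0.25694761 × 1.0000 = 0.256948
Relative intensity = 0.256948 / 0.499905 × 100 = 51.4

51.4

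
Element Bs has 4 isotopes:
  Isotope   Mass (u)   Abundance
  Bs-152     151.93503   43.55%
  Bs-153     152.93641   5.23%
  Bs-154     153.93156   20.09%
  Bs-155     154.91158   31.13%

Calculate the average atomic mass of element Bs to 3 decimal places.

Weight each isotope mass by its fractional abundance: 0.4355 × 151.93503 + 0.0523 × 152.93641 + 0.2009 × 153.93156 + 0.3113 × 154.91158
= 66.167706 + 7.998574 + 30.924850 + 48.223975 = 153.315105 u

153.315 u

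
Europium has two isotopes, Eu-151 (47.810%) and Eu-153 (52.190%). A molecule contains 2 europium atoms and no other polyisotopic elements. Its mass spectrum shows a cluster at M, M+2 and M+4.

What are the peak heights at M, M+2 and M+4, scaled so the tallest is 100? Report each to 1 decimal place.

45.8 : 100.0 : 54.6

Expanding (0.47810 + 0.52190)^2:
P(M) = 0.47810^2 = 0.228580
P(M+2) = 2 × 0.47810^1 × 0.52190^1 = 0.499041
P(M+4) = 0.52190^2 = 0.272380
The M+2 peak is largest (0.499041); scaling to 100 gives 45.8 : 100.0 : 54.6.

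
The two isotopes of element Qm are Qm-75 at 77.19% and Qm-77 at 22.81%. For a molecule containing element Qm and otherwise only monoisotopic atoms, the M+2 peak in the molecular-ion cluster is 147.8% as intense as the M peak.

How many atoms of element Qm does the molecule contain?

For n independent Qm atoms, I(M+2)/I(M) = n · (abundance Qm-77) / (abundance Qm-75) = n · 0.2281/0.7719.
n = 1.478 × 0.7719/0.2281 = 5.00 ≈ 5

5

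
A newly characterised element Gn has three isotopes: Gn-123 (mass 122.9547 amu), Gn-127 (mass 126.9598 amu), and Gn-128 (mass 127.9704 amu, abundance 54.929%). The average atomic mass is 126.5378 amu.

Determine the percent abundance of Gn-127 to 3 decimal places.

20.674%

Let x and y be the fractions of Gn-123 and Gn-127. Then x + y = 1 − 0.54929 = 0.45071 and 122.9547x + 126.9598y = 126.5378 − 0.54929×127.9704 = 56.244938984.
Substituting: 122.9547x + 126.9598(0.45071 − x) = 56.244938984
(122.9547 − 126.9598)x = -0.977112474  ⇒  x = 0.24397, y = 0.20674
Gn-123: 24.397%, Gn-127: 20.674%.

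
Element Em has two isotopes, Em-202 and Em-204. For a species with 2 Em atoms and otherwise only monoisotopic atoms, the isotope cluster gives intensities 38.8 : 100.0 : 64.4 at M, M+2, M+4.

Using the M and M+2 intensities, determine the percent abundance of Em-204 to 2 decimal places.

If p is the fraction of Em that is Em-202, then I(M+2)/I(M) = [C(2,1)·p^1·(1−p)] / p^2 = 2·(1−p)/p = 100.0/38.8 = 2.5773
(1−p)/p = 2.5773/2 = 1.2887  ⇒  p = 1/(1 + 1.2887) = 0.4369
Em-202: 43.69%, Em-204: 56.31%.

56.31%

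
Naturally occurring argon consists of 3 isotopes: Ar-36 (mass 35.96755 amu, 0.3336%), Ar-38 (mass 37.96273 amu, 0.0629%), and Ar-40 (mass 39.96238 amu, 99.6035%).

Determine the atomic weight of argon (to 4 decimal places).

39.9478 amu

The abundance-weighted mean is 0.003336 × 35.96755 + 0.000629 × 37.96273 + 0.996035 × 39.96238
= 0.119988 + 0.023879 + 39.803929 = 39.947796 amu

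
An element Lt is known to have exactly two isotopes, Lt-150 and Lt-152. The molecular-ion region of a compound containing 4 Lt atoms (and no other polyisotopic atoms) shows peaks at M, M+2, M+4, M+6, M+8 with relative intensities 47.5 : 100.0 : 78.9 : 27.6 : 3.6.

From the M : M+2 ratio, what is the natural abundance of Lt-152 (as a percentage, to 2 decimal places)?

Write p for the Lt-150 fraction. I(M+2)/I(M) = [C(4,1)·p^3·(1−p)] / p^4 = 4·(1−p)/p = 100.0/47.5 = 2.1053
(1−p)/p = 2.1053/4 = 0.5263  ⇒  p = 1/(1 + 0.5263) = 0.6552
Lt-150: 65.52%, Lt-152: 34.48%.

34.48%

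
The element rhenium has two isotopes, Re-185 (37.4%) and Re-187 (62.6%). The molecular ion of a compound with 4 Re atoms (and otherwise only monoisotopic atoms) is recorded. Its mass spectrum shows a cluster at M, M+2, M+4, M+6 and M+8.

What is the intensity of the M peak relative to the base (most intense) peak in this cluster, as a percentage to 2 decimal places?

(0.374 + 0.626)^4 gives M 0.0196, M+2 0.1310, M+4 0.3289, M+6 0.3670, M+8 0.1536; the largest is M+6.
P(M+6) = C(4,3) × 0.374^1 × 0.626^3 = 4 × 0.3740 × 0.24531438 = 0.366990 (base)
P(M) = C(4,0) × 0.374^4 × 0.626^0 = 1 × 0.0195653 × 1.0000 = 0.019565
Relative intensity = 0.019565 / 0.366990 × 100 = 5.33

5.33%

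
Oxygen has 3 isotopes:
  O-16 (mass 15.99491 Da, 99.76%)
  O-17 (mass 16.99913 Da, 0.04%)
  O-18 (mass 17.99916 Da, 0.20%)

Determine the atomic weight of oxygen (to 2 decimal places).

The abundance-weighted mean is 0.9976 × 15.99491 + 0.0004 × 16.99913 + 0.0020 × 17.99916
= 15.956522 + 0.006800 + 0.035998 = 15.999320 Da

16.00 Da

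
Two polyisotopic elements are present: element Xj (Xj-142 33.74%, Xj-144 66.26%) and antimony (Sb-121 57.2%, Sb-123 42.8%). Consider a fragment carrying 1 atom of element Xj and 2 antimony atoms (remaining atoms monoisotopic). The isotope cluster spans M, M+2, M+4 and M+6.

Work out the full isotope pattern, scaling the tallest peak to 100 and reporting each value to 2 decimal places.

28.58 : 98.90 : 100.00 : 31.43

Element Xj pattern (n=1): 0.3374 : 0.6626
Antimony pattern (n=2): 0.327184 : 0.489632 : 0.183184
Convolve the two distributions (both contribute in 2-u steps):
  M: 0.3374×0.327184 = 0.110392
  M+2: 0.3374×0.489632 + 0.6626×0.327184 = 0.381994
  M+4: 0.3374×0.183184 + 0.6626×0.489632 = 0.386236
  M+6: 0.6626×0.183184 = 0.121378
Scale to base peak (0.386236) = 100: 28.58 : 98.90 : 100.00 : 31.43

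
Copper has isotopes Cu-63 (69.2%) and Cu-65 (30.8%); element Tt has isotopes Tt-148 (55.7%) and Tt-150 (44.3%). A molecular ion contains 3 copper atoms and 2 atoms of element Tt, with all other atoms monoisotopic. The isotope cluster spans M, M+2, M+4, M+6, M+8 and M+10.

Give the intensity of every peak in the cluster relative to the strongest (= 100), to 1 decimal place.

29.8 : 87.3 : 100.0 : 56.1 : 15.4 : 1.7

Copper pattern (n=3): 0.33137389 : 0.44247034 : 0.19693766 : 0.02921811
Element Tt pattern (n=2): 0.310249 : 0.493502 : 0.196249
Convolve the two distributions (both contribute in 2-u steps):
  M: 0.33137389×0.310249 = 0.102808
  M+2: 0.33137389×0.493502 + 0.44247034×0.310249 = 0.300810
  M+4: 0.33137389×0.196249 + 0.44247034×0.493502 + 0.19693766×0.310249 = 0.344492
  M+6: 0.44247034×0.196249 + 0.19693766×0.493502 + 0.02921811×0.310249 = 0.193088
  M+8: 0.19693766×0.196249 + 0.02921811×0.493502 = 0.053068
  M+10: 0.02921811×0.196249 = 0.005734
Scale to base peak (0.344492) = 100: 29.8 : 87.3 : 100.0 : 56.1 : 15.4 : 1.7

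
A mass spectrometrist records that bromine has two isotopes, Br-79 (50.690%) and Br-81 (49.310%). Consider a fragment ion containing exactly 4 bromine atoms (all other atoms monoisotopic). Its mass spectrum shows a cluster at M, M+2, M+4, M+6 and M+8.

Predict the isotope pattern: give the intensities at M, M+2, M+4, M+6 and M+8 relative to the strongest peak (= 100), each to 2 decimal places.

The 4 Br atoms are independent, so intensities follow the terms of (0.50690 + 0.49310)^4.
P(M) = 0.50690^4 = 0.066022
P(M+2) = 4 × 0.50690^3 × 0.49310^1 = 0.256899
P(M+4) = 6 × 0.50690^2 × 0.49310^2 = 0.374857
P(M+6) = 4 × 0.50690^1 × 0.49310^3 = 0.243101
P(M+8) = 0.49310^4 = 0.059121
The M+4 peak is largest (0.374857); scaling to 100 gives 17.61 : 68.53 : 100.00 : 64.85 : 15.77.

17.61 : 68.53 : 100.00 : 64.85 : 15.77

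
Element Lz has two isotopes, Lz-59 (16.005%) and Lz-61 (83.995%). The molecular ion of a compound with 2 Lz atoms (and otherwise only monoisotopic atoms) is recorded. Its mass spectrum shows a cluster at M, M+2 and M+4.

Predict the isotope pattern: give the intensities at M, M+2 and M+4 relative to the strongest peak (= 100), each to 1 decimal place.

3.6 : 38.1 : 100.0

The 2 Lz atoms are independent, so intensities follow the terms of (0.16005 + 0.83995)^2.
P(M) = 0.16005^2 = 0.025616
P(M+2) = 2 × 0.16005^1 × 0.83995^1 = 0.268868
P(M+4) = 0.83995^2 = 0.705516
The M+4 peak is largest (0.705516); scaling to 100 gives 3.6 : 38.1 : 100.0.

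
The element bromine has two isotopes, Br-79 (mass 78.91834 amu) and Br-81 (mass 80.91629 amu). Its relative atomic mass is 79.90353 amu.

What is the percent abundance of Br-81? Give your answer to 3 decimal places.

Let x be the fractional abundance of Br-79; then Br-81 has abundance 1 − x.
78.91834·x + 80.91629·(1 − x) = 79.90353
(78.91834 − 80.91629)·x = 79.90353 − 80.91629
x = -1.01276 / -1.99795 = 0.50690 → 50.690% Br-79, 49.310% Br-81.

49.310%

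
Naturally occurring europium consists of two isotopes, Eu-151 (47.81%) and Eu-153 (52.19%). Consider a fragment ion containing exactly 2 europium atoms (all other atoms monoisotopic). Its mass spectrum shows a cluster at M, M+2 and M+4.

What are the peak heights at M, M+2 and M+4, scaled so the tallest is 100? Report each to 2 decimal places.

Expanding (0.4781 + 0.5219)^2:
P(M) = 0.4781^2 = 0.228580
P(M+2) = 2 × 0.4781^1 × 0.5219^1 = 0.499041
P(M+4) = 0.5219^2 = 0.272380
The M+2 peak is largest (0.499041); scaling to 100 gives 45.80 : 100.00 : 54.58.

45.80 : 100.00 : 54.58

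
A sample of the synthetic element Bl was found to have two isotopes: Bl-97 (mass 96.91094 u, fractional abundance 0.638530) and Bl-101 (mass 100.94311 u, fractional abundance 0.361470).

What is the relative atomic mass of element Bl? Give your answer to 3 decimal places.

98.368 u

Ar = Σ fᵢ·mᵢ = 0.638530 × 96.91094 + 0.361470 × 100.94311
= 61.880543 + 36.487906 = 98.368449 u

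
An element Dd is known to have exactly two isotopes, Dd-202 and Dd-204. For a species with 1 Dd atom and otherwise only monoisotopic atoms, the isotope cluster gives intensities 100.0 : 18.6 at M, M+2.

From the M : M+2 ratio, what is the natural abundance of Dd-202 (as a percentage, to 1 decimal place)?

84.3%

Write p for the Dd-202 fraction. I(M+2)/I(M) = [C(1,1)·p^0·(1−p)] / p^1 = 1·(1−p)/p = 18.6/100.0 = 0.1860
(1−p)/p = 0.1860/1 = 0.1860  ⇒  p = 1/(1 + 0.1860) = 0.8432
Dd-202: 84.3%, Dd-204: 15.7%.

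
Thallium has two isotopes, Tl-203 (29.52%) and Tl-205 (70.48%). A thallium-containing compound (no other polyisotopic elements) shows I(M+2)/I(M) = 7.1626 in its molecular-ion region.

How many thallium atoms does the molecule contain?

3

The M+2/M ratio from n Tl atoms is n · q/p = n · 0.7048/0.2952.
n = 7.1626 × 0.2952/0.7048 = 3.00 ≈ 3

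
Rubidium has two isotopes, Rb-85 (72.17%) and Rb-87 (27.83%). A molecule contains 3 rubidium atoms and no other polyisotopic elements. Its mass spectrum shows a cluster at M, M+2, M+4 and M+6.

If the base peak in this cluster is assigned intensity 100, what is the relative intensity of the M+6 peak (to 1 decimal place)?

Binomial terms of (0.7217 + 0.2783)^3: M 0.3759, M+2 0.4349, M+4 0.1677, M+6 0.0216 → M+2 is the base peak.
P(M+2) = C(3,1) × 0.7217^2 × 0.2783^1 = 3 × 0.52085089 × 0.2783 = 0.434858 (base)
P(M+6) = C(3,3) × 0.7217^0 × 0.2783^3 = 1 × 1.0000 × 0.02155458 = 0.021555
Relative intensity = 0.021555 / 0.434858 × 100 = 5.0

5.0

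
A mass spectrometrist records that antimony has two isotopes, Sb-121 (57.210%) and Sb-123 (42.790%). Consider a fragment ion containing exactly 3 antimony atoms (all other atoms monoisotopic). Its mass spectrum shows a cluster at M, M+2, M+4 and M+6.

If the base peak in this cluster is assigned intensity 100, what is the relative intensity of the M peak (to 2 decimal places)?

44.57

(0.57210 + 0.42790)^3 gives M 0.1872, M+2 0.4202, M+4 0.3143, M+6 0.0783; the largest is M+2.
P(M+2) = C(3,1) × 0.57210^2 × 0.42790^1 = 3 × 0.32729841 × 0.4279 = 0.420153 (base)
P(M) = C(3,0) × 0.57210^3 × 0.42790^0 = 1 × 0.18724742 × 1.0000 = 0.187247
Relative intensity = 0.187247 / 0.420153 × 100 = 44.57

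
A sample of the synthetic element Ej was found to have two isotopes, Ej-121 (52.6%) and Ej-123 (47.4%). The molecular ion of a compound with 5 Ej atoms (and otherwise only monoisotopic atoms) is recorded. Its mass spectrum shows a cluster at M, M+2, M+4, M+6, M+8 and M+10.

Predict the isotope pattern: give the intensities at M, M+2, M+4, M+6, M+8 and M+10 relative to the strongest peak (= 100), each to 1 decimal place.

Expanding (0.526 + 0.474)^5:
P(M) = 0.526^5 = 0.040265
P(M+2) = 5 × 0.526^4 × 0.474^1 = 0.181423
P(M+4) = 10 × 0.526^3 × 0.474^2 = 0.326975
P(M+6) = 10 × 0.526^2 × 0.474^3 = 0.294650
P(M+8) = 5 × 0.526^1 × 0.474^4 = 0.132761
P(M+10) = 0.474^5 = 0.023927
The M+4 peak is largest (0.326975); scaling to 100 gives 12.3 : 55.5 : 100.0 : 90.1 : 40.6 : 7.3.

12.3 : 55.5 : 100.0 : 90.1 : 40.6 : 7.3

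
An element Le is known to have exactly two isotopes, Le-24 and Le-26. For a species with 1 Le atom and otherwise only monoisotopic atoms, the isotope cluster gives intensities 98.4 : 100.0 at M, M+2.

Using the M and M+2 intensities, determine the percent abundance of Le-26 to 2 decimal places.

Let p = fractional abundance of Le-24. I(M+2)/I(M) = [C(1,1)·p^0·(1−p)] / p^1 = 1·(1−p)/p = 100.0/98.4 = 1.0163
(1−p)/p = 1.0163/1 = 1.0163  ⇒  p = 1/(1 + 1.0163) = 0.4960
Le-24: 49.60%, Le-26: 50.40%.

50.40%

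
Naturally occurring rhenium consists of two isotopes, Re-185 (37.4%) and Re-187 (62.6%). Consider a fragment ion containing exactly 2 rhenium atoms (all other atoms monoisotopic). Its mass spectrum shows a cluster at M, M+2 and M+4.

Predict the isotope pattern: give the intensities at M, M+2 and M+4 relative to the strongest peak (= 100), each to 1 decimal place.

29.9 : 100.0 : 83.7

Each Re atom is independently Re-185 (p = 0.374) or Re-187 (q = 0.626); the cluster is the binomial expansion (p + q)^2.
P(M) = 0.374^2 = 0.139876
P(M+2) = 2 × 0.374^1 × 0.626^1 = 0.468248
P(M+4) = 0.626^2 = 0.391876
The M+2 peak is largest (0.468248); scaling to 100 gives 29.9 : 100.0 : 83.7.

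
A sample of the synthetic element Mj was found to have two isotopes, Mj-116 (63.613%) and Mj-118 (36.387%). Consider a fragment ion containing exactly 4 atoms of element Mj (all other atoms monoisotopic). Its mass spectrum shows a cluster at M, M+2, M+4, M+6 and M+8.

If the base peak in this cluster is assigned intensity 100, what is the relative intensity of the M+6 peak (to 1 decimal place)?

Binomial terms of (0.63613 + 0.36387)^4: M 0.1638, M+2 0.3747, M+4 0.3215, M+6 0.1226, M+8 0.0175 → M+2 is the base peak.
P(M+2) = C(4,1) × 0.63613^3 × 0.36387^1 = 4 × 0.25741724 × 0.36387 = 0.374666 (base)
P(M+6) = C(4,3) × 0.63613^1 × 0.36387^3 = 4 × 0.63613 × 0.04817689 = 0.122587
Relative intensity = 0.122587 / 0.374666 × 100 = 32.7

32.7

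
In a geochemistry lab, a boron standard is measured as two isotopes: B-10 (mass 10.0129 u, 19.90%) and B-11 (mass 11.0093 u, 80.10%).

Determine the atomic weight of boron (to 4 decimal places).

10.8110 u

Weight each isotope mass by its fractional abundance: 0.1990 × 10.0129 + 0.8010 × 11.0093
= 1.99257 + 8.81845 = 10.81102 u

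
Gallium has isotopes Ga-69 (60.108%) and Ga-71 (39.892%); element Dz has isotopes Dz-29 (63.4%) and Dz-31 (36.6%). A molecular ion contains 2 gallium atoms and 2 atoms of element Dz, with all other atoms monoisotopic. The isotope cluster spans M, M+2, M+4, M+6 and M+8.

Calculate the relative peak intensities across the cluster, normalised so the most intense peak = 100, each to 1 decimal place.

Gallium pattern (n=2): 0.36129717 : 0.47956567 : 0.15913717
Element Dz pattern (n=2): 0.401956 : 0.464088 : 0.133956
Convolve the two distributions (both contribute in 2-u steps):
  M: 0.36129717×0.401956 = 0.145226
  M+2: 0.36129717×0.464088 + 0.47956567×0.401956 = 0.360438
  M+4: 0.36129717×0.133956 + 0.47956567×0.464088 + 0.15913717×0.401956 = 0.334925
  M+6: 0.47956567×0.133956 + 0.15913717×0.464088 = 0.138094
  M+8: 0.15913717×0.133956 = 0.021317
Scale to base peak (0.360438) = 100: 40.3 : 100.0 : 92.9 : 38.3 : 5.9

40.3 : 100.0 : 92.9 : 38.3 : 5.9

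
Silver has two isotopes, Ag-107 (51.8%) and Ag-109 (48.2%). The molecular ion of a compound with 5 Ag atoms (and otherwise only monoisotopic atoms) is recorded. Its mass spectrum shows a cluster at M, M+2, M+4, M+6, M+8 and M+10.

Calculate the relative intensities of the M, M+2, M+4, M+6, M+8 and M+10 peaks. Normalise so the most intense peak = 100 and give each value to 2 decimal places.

Expanding (0.518 + 0.482)^5:
P(M) = 0.518^5 = 0.037295
P(M+2) = 5 × 0.518^4 × 0.482^1 = 0.173515
P(M+4) = 10 × 0.518^3 × 0.482^2 = 0.322911
P(M+6) = 10 × 0.518^2 × 0.482^3 = 0.300470
P(M+8) = 5 × 0.518^1 × 0.482^4 = 0.139794
P(M+10) = 0.482^5 = 0.026016
The M+4 peak is largest (0.322911); scaling to 100 gives 11.55 : 53.73 : 100.00 : 93.05 : 43.29 : 8.06.

11.55 : 53.73 : 100.00 : 93.05 : 43.29 : 8.06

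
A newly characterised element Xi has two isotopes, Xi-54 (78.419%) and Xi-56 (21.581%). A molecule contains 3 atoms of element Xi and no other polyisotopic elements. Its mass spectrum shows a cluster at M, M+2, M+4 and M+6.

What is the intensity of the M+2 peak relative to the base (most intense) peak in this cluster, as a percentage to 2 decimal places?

82.56%

Term probabilities: M 0.4822, M+2 0.3981, M+4 0.1096, M+6 0.0101. Base peak = M.
P(M) = C(3,0) × 0.78419^3 × 0.21581^0 = 1 × 0.48224074 × 1.0000 = 0.482241 (base)
P(M+2) = C(3,1) × 0.78419^2 × 0.21581^1 = 3 × 0.61495396 × 0.21581 = 0.398140
Relative intensity = 0.398140 / 0.482241 × 100 = 82.56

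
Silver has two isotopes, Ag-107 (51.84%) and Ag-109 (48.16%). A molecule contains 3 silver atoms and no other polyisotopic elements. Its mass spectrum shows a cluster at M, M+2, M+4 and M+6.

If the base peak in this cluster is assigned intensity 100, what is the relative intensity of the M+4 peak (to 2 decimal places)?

Term probabilities: M 0.1393, M+2 0.3883, M+4 0.3607, M+6 0.1117. Base peak = M+2.
P(M+2) = C(3,1) × 0.5184^2 × 0.4816^1 = 3 × 0.26873856 × 0.4816 = 0.388273 (base)
P(M+4) = C(3,2) × 0.5184^1 × 0.4816^2 = 3 × 0.5184 × 0.23193856 = 0.360711
Relative intensity = 0.360711 / 0.388273 × 100 = 92.90

92.90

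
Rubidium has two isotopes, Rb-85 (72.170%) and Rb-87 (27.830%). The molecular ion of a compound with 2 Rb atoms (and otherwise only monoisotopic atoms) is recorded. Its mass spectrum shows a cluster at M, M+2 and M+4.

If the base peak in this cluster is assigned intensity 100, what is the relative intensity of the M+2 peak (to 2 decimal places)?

77.12

(0.72170 + 0.27830)^2 gives M 0.5209, M+2 0.4017, M+4 0.0775; the largest is M.
P(M) = C(2,0) × 0.72170^2 × 0.27830^0 = 1 × 0.52085089 × 1.0000 = 0.520851 (base)
P(M+2) = C(2,1) × 0.72170^1 × 0.27830^1 = 2 × 0.7217 × 0.2783 = 0.401698
Relative intensity = 0.401698 / 0.520851 × 100 = 77.12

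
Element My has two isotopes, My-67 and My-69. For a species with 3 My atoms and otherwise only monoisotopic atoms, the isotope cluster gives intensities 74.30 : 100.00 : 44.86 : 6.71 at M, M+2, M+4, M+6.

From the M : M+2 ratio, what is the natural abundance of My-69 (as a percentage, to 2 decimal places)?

30.97%

If p is the fraction of My that is My-67, then I(M+2)/I(M) = [C(3,1)·p^2·(1−p)] / p^3 = 3·(1−p)/p = 100.00/74.30 = 1.3459
(1−p)/p = 1.3459/3 = 0.4486  ⇒  p = 1/(1 + 0.4486) = 0.6903
My-67: 69.03%, My-69: 30.97%.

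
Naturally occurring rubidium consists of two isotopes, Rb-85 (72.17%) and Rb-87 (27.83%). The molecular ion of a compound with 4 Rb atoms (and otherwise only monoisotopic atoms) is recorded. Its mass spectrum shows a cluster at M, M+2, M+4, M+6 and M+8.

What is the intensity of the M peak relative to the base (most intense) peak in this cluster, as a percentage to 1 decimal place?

64.8%

Binomial terms of (0.7217 + 0.2783)^4: M 0.2713, M+2 0.4184, M+4 0.2420, M+6 0.0622, M+8 0.0060 → M+2 is the base peak.
P(M+2) = C(4,1) × 0.7217^3 × 0.2783^1 = 4 × 0.37589809 × 0.2783 = 0.418450 (base)
P(M) = C(4,0) × 0.7217^4 × 0.2783^0 = 1 × 0.27128565 × 1.0000 = 0.271286
Relative intensity = 0.271286 / 0.418450 × 100 = 64.8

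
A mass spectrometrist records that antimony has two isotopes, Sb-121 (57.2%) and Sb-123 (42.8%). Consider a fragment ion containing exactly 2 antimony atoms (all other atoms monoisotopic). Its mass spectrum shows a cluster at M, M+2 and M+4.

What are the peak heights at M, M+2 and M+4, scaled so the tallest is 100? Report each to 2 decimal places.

Expanding (0.572 + 0.428)^2:
P(M) = 0.572^2 = 0.327184
P(M+2) = 2 × 0.572^1 × 0.428^1 = 0.489632
P(M+4) = 0.428^2 = 0.183184
The M+2 peak is largest (0.489632); scaling to 100 gives 66.82 : 100.00 : 37.41.

66.82 : 100.00 : 37.41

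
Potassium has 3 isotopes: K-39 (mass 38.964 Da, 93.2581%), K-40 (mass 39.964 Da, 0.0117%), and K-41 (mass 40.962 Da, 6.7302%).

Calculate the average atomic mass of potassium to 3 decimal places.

Weight each isotope mass by its fractional abundance: 0.932581 × 38.964 + 0.000117 × 39.964 + 0.067302 × 40.962
= 36.3371 + 0.0047 + 2.7568 = 39.0986 Da

39.099 Da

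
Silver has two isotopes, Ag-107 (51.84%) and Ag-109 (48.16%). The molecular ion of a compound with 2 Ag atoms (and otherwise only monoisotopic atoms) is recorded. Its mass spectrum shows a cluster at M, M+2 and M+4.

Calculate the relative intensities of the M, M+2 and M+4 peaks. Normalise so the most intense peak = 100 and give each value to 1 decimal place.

53.8 : 100.0 : 46.5

Each Ag atom is independently Ag-107 (p = 0.5184) or Ag-109 (q = 0.4816); the cluster is the binomial expansion (p + q)^2.
P(M) = 0.5184^2 = 0.268739
P(M+2) = 2 × 0.5184^1 × 0.4816^1 = 0.499323
P(M+4) = 0.4816^2 = 0.231939
The M+2 peak is largest (0.499323); scaling to 100 gives 53.8 : 100.0 : 46.5.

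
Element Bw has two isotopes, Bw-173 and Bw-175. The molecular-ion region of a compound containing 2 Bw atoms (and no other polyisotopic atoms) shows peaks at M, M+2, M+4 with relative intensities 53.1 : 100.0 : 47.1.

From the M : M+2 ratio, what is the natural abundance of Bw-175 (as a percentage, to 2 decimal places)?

If p is the fraction of Bw that is Bw-173, then I(M+2)/I(M) = [C(2,1)·p^1·(1−p)] / p^2 = 2·(1−p)/p = 100.0/53.1 = 1.8832
(1−p)/p = 1.8832/2 = 0.9416  ⇒  p = 1/(1 + 0.9416) = 0.5150
Bw-173: 51.50%, Bw-175: 48.50%.

48.50%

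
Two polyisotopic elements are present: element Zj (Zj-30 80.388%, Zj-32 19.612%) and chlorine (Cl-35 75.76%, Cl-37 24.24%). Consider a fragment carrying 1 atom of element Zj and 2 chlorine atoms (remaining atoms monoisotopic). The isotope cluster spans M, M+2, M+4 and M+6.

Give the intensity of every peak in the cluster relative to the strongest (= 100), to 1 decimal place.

100.0 : 88.4 : 25.8 : 2.5

Element Zj pattern (n=1): 0.80388 : 0.19612
Chlorine pattern (n=2): 0.57395776 : 0.36728448 : 0.05875776
Convolve the two distributions (both contribute in 2-u steps):
  M: 0.80388×0.57395776 = 0.461393
  M+2: 0.80388×0.36728448 + 0.19612×0.57395776 = 0.407817
  M+4: 0.80388×0.05875776 + 0.19612×0.36728448 = 0.119266
  M+6: 0.19612×0.05875776 = 0.011524
Scale to base peak (0.461393) = 100: 100.0 : 88.4 : 25.8 : 2.5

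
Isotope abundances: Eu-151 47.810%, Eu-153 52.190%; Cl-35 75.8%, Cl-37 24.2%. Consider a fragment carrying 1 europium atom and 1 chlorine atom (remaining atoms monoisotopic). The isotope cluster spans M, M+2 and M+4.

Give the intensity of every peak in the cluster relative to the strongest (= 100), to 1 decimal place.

Europium pattern (n=1): 0.4781 : 0.5219
Chlorine pattern (n=1): 0.7580 : 0.2420
Convolve the two distributions (both contribute in 2-u steps):
  M: 0.4781×0.7580 = 0.362400
  M+2: 0.4781×0.2420 + 0.5219×0.7580 = 0.511300
  M+4: 0.5219×0.2420 = 0.126300
Scale to base peak (0.511300) = 100: 70.9 : 100.0 : 24.7

70.9 : 100.0 : 24.7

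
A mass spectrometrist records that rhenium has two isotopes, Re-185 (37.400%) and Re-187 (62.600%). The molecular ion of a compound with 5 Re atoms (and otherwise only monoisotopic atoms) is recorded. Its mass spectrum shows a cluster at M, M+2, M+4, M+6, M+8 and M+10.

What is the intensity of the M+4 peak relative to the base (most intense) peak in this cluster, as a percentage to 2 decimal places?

(0.37400 + 0.62600)^5 gives M 0.0073, M+2 0.0612, M+4 0.2050, M+6 0.3431, M+8 0.2872, M+10 0.0961; the largest is M+6.
P(M+6) = C(5,3) × 0.37400^2 × 0.62600^3 = 10 × 0.139876 × 0.24531438 = 0.343136 (base)
P(M+4) = C(5,2) × 0.37400^3 × 0.62600^2 = 10 × 0.05231362 × 0.391876 = 0.205005
Relative intensity = 0.205005 / 0.343136 × 100 = 59.74

59.74%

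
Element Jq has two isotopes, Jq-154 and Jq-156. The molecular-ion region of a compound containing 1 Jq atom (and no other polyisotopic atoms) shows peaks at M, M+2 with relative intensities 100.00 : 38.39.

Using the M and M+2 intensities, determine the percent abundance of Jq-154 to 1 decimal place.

If p is the fraction of Jq that is Jq-154, then I(M+2)/I(M) = [C(1,1)·p^0·(1−p)] / p^1 = 1·(1−p)/p = 38.39/100.00 = 0.3839
(1−p)/p = 0.3839/1 = 0.3839  ⇒  p = 1/(1 + 0.3839) = 0.7226
Jq-154: 72.3%, Jq-156: 27.7%.

72.3%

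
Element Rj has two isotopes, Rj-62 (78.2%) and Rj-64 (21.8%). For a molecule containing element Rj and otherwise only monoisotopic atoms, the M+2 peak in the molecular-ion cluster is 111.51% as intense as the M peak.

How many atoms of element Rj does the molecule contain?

4

The M+2/M ratio from n Rj atoms is n · q/p = n · 0.218/0.782.
n = 1.1151 × 0.782/0.218 = 4.00 ≈ 4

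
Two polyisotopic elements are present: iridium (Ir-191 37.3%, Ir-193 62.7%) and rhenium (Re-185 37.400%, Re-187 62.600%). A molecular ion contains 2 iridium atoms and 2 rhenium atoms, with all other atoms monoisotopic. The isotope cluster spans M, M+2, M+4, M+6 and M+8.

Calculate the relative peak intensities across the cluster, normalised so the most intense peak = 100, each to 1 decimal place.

Iridium pattern (n=2): 0.139129 : 0.467742 : 0.393129
Rhenium pattern (n=2): 0.139876 : 0.468248 : 0.391876
Convolve the two distributions (both contribute in 2-u steps):
  M: 0.139129×0.139876 = 0.019461
  M+2: 0.139129×0.468248 + 0.467742×0.139876 = 0.130573
  M+4: 0.139129×0.391876 + 0.467742×0.468248 + 0.393129×0.139876 = 0.328530
  M+6: 0.467742×0.391876 + 0.393129×0.468248 = 0.367379
  M+8: 0.393129×0.391876 = 0.154058
Scale to base peak (0.367379) = 100: 5.3 : 35.5 : 89.4 : 100.0 : 41.9

5.3 : 35.5 : 89.4 : 100.0 : 41.9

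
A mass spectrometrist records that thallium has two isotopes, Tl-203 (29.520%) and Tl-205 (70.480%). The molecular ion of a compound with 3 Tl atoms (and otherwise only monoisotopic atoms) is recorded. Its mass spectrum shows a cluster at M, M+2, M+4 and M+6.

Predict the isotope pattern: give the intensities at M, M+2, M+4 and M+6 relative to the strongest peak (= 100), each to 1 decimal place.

The 3 Tl atoms are independent, so intensities follow the terms of (0.29520 + 0.70480)^3.
P(M) = 0.29520^3 = 0.025725
P(M+2) = 3 × 0.29520^2 × 0.70480^1 = 0.184255
P(M+4) = 3 × 0.29520^1 × 0.70480^2 = 0.439916
P(M+6) = 0.70480^3 = 0.350104
The M+4 peak is largest (0.439916); scaling to 100 gives 5.8 : 41.9 : 100.0 : 79.6.

5.8 : 41.9 : 100.0 : 79.6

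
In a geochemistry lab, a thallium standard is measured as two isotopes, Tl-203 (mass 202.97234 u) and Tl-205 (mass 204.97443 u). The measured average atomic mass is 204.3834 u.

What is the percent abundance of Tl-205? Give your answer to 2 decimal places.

With x = fraction of Tl-203 (so Tl-205 is 1 − x):
202.97234·x + 204.97443·(1 − x) = 204.3834
(202.97234 − 204.97443)·x = 204.3834 − 204.97443
x = -0.59103 / -2.00209 = 0.29521 → 29.52% Tl-203, 70.48% Tl-205.

70.48%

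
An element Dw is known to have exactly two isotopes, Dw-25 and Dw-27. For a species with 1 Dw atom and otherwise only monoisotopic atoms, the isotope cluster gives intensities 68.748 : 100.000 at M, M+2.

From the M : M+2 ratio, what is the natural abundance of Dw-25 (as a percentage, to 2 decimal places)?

If p is the fraction of Dw that is Dw-25, then I(M+2)/I(M) = [C(1,1)·p^0·(1−p)] / p^1 = 1·(1−p)/p = 100.000/68.748 = 1.4546
(1−p)/p = 1.4546/1 = 1.4546  ⇒  p = 1/(1 + 1.4546) = 0.4074
Dw-25: 40.74%, Dw-27: 59.26%.

40.74%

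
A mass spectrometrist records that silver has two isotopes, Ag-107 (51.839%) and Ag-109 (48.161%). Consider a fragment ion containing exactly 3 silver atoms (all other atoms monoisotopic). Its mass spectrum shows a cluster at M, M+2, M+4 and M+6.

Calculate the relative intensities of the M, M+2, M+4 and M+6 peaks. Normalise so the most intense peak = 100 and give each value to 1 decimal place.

Each Ag atom is independently Ag-107 (p = 0.51839) or Ag-109 (q = 0.48161); the cluster is the binomial expansion (p + q)^3.
P(M) = 0.51839^3 = 0.139306
P(M+2) = 3 × 0.51839^2 × 0.48161^1 = 0.388267
P(M+4) = 3 × 0.51839^1 × 0.48161^2 = 0.360719
P(M+6) = 0.48161^3 = 0.111709
The M+2 peak is largest (0.388267); scaling to 100 gives 35.9 : 100.0 : 92.9 : 28.8.

35.9 : 100.0 : 92.9 : 28.8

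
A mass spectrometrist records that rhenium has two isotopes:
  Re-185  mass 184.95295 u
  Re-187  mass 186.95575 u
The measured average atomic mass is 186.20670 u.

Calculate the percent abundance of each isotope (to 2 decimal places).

Re-185: 37.40%, Re-187: 62.60%

Let x be the fractional abundance of Re-185; then Re-187 has abundance 1 − x.
184.95295·x + 186.95575·(1 − x) = 186.20670
(184.95295 − 186.95575)·x = 186.20670 − 186.95575
x = -0.74905 / -2.00280 = 0.37400 → 37.40% Re-185, 62.60% Re-187.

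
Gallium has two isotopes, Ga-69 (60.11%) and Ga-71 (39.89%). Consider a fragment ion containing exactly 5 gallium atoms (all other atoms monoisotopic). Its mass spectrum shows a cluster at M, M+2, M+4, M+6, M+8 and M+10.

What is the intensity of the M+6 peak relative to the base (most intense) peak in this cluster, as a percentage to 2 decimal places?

Term probabilities: M 0.0785, M+2 0.2604, M+4 0.3456, M+6 0.2293, M+8 0.0761, M+10 0.0101. Base peak = M+4.
P(M+4) = C(5,2) × 0.6011^3 × 0.3989^2 = 10 × 0.21719018 × 0.15912121 = 0.345596 (base)
P(M+6) = C(5,3) × 0.6011^2 × 0.3989^3 = 10 × 0.36132121 × 0.06347345 = 0.229343
Relative intensity = 0.229343 / 0.345596 × 100 = 66.36

66.36%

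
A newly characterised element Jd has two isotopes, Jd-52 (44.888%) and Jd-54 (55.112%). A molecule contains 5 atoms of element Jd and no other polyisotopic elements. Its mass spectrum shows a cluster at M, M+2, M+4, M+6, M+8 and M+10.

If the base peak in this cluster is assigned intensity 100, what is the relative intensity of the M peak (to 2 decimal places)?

5.40

Term probabilities: M 0.0182, M+2 0.1119, M+4 0.2747, M+6 0.3373, M+8 0.2071, M+10 0.0508. Base peak = M+6.
P(M+6) = C(5,3) × 0.44888^2 × 0.55112^3 = 10 × 0.20149325 × 0.16739347 = 0.337287 (base)
P(M) = C(5,0) × 0.44888^5 × 0.55112^0 = 1 × 0.01822432 × 1.0000 = 0.018224
Relative intensity = 0.018224 / 0.337287 × 100 = 5.40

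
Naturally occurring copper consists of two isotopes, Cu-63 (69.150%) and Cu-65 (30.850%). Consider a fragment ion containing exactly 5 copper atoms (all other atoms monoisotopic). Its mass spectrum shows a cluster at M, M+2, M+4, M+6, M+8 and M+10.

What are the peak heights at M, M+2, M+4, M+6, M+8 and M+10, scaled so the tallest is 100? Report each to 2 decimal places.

44.83 : 100.00 : 89.23 : 39.81 : 8.88 : 0.79

Each Cu atom is independently Cu-63 (p = 0.69150) or Cu-65 (q = 0.30850); the cluster is the binomial expansion (p + q)^5.
P(M) = 0.69150^5 = 0.158111
P(M+2) = 5 × 0.69150^4 × 0.30850^1 = 0.352691
P(M+4) = 10 × 0.69150^3 × 0.30850^2 = 0.314693
P(M+6) = 10 × 0.69150^2 × 0.30850^3 = 0.140394
P(M+8) = 5 × 0.69150^1 × 0.30850^4 = 0.031317
P(M+10) = 0.30850^5 = 0.002794
The M+2 peak is largest (0.352691); scaling to 100 gives 44.83 : 100.00 : 89.23 : 39.81 : 8.88 : 0.79.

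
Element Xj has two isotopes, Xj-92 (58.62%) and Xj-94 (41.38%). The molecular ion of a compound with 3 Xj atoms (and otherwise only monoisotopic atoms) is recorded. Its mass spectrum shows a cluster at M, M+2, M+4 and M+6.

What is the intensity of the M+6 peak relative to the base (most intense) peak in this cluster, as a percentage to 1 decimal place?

Binomial terms of (0.5862 + 0.4138)^3: M 0.2014, M+2 0.4266, M+4 0.3011, M+6 0.0709 → M+2 is the base peak.
P(M+2) = C(3,1) × 0.5862^2 × 0.4138^1 = 3 × 0.34363044 × 0.4138 = 0.426583 (base)
P(M+6) = C(3,3) × 0.5862^0 × 0.4138^3 = 1 × 1.0000 × 0.07085516 = 0.070855
Relative intensity = 0.070855 / 0.426583 × 100 = 16.6

16.6%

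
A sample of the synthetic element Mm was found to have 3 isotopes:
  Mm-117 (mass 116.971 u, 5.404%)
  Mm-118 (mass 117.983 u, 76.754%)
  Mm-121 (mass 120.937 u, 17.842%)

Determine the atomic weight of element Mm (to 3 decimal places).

118.455 u

Ar = Σ fᵢ·mᵢ = 0.05404 × 116.971 + 0.76754 × 117.983 + 0.17842 × 120.937
= 6.3211 + 90.5567 + 21.5776 = 118.4554 u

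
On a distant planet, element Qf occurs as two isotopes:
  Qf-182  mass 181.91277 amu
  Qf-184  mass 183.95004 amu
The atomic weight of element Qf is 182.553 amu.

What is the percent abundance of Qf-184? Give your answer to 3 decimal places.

31.426%

Let x be the fractional abundance of Qf-182; then Qf-184 has abundance 1 − x.
181.91277·x + 183.95004·(1 − x) = 182.553
(181.91277 − 183.95004)·x = 182.553 − 183.95004
x = -1.39704 / -2.03727 = 0.68574 → 68.574% Qf-182, 31.426% Qf-184.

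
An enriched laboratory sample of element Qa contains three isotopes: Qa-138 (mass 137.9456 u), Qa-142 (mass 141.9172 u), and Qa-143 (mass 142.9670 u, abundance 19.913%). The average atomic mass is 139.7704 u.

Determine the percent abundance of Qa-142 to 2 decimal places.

20.77%

Let x and y be the fractions of Qa-138 and Qa-142. Then x + y = 1 − 0.19913 = 0.80087 and 137.9456x + 141.9172y = 139.7704 − 0.19913×142.9670 = 111.30138129.
Substituting: 137.9456x + 141.9172(0.80087 − x) = 111.30138129
(137.9456 − 141.9172)x = -2.355846674  ⇒  x = 0.59317, y = 0.20770
Qa-138: 59.32%, Qa-142: 20.77%.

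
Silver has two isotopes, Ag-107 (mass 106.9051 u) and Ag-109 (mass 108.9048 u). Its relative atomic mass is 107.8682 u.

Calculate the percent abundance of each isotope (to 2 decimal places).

Let x be the fractional abundance of Ag-107; then Ag-109 has abundance 1 − x.
106.9051·x + 108.9048·(1 − x) = 107.8682
(106.9051 − 108.9048)·x = 107.8682 − 108.9048
x = -1.0366 / -1.9997 = 0.51838 → 51.84% Ag-107, 48.16% Ag-109.

Ag-107: 51.84%, Ag-109: 48.16%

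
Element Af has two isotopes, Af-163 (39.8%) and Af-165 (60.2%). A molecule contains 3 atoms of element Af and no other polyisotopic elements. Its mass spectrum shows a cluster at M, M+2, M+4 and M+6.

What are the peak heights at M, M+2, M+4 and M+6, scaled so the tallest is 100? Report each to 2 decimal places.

14.57 : 66.11 : 100.00 : 50.42

Expanding (0.398 + 0.602)^3:
P(M) = 0.398^3 = 0.063045
P(M+2) = 3 × 0.398^2 × 0.602^1 = 0.286078
P(M+4) = 3 × 0.398^1 × 0.602^2 = 0.432710
P(M+6) = 0.602^3 = 0.218167
The M+4 peak is largest (0.432710); scaling to 100 gives 14.57 : 66.11 : 100.00 : 50.42.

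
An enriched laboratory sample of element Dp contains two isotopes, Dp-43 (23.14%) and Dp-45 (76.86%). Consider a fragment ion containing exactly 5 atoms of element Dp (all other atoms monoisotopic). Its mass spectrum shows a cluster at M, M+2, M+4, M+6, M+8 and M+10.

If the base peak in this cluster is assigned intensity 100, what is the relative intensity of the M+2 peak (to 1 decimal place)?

Binomial terms of (0.2314 + 0.7686)^5: M 0.0007, M+2 0.0110, M+4 0.0732, M+6 0.2431, M+8 0.4038, M+10 0.2682 → M+8 is the base peak.
P(M+8) = C(5,4) × 0.2314^1 × 0.7686^4 = 5 × 0.2314 × 0.34898079 = 0.403771 (base)
P(M+2) = C(5,1) × 0.2314^4 × 0.7686^1 = 5 × 0.00286717 × 0.7686 = 0.011019
Relative intensity = 0.011019 / 0.403771 × 100 = 2.7

2.7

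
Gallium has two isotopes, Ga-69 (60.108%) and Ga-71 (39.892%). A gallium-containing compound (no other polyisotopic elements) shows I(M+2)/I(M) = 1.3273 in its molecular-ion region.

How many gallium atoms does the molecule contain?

2

With n Ga atoms, P(M+2)/P(M) = C(n,1)·p^(n−1)q / p^n = n·q/p = n · 0.39892/0.60108.
n = 1.3273 × 0.60108/0.39892 = 2.00 ≈ 2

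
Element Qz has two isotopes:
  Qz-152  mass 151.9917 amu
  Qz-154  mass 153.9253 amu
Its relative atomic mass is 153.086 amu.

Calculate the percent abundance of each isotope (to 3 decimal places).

Let x be the fractional abundance of Qz-152; then Qz-154 has abundance 1 − x.
151.9917·x + 153.9253·(1 − x) = 153.086
(151.9917 − 153.9253)·x = 153.086 − 153.9253
x = -0.8393 / -1.9336 = 0.43406 → 43.406% Qz-152, 56.594% Qz-154.

Qz-152: 43.406%, Qz-154: 56.594%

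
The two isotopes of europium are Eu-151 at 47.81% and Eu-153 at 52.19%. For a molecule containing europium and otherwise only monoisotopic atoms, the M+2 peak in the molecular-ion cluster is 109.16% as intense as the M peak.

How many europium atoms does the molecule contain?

1

For n independent Eu atoms, I(M+2)/I(M) = n · (abundance Eu-153) / (abundance Eu-151) = n · 0.5219/0.4781.
n = 1.0916 × 0.4781/0.5219 = 1.00 ≈ 1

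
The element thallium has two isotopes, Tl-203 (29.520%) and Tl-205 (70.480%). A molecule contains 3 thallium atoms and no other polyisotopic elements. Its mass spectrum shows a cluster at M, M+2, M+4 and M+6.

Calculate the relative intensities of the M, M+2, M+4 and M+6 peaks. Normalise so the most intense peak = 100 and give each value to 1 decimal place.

5.8 : 41.9 : 100.0 : 79.6

Expanding (0.29520 + 0.70480)^3:
P(M) = 0.29520^3 = 0.025725
P(M+2) = 3 × 0.29520^2 × 0.70480^1 = 0.184255
P(M+4) = 3 × 0.29520^1 × 0.70480^2 = 0.439916
P(M+6) = 0.70480^3 = 0.350104
The M+4 peak is largest (0.439916); scaling to 100 gives 5.8 : 41.9 : 100.0 : 79.6.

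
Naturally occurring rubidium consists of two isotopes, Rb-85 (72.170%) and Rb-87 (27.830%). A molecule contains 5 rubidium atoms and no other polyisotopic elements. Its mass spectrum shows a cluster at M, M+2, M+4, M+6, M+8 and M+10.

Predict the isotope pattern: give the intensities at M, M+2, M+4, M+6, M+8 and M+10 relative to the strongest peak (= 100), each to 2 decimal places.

Expanding (0.72170 + 0.27830)^5:
P(M) = 0.72170^5 = 0.195787
P(M+2) = 5 × 0.72170^4 × 0.27830^1 = 0.377494
P(M+4) = 10 × 0.72170^3 × 0.27830^2 = 0.291136
P(M+6) = 10 × 0.72170^2 × 0.27830^3 = 0.112267
P(M+8) = 5 × 0.72170^1 × 0.27830^4 = 0.021646
P(M+10) = 0.27830^5 = 0.001669
The M+2 peak is largest (0.377494); scaling to 100 gives 51.86 : 100.00 : 77.12 : 29.74 : 5.73 : 0.44.

51.86 : 100.00 : 77.12 : 29.74 : 5.73 : 0.44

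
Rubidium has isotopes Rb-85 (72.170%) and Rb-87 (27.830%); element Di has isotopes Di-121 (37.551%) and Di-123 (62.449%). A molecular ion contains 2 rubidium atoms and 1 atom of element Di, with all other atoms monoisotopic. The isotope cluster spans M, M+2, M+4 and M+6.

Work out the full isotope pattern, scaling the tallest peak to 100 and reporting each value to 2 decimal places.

41.08 : 100.00 : 58.80 : 10.16

Rubidium pattern (n=2): 0.52085089 : 0.40169822 : 0.07745089
Element Di pattern (n=1): 0.37551 : 0.62449
Convolve the two distributions (both contribute in 2-u steps):
  M: 0.52085089×0.37551 = 0.195585
  M+2: 0.52085089×0.62449 + 0.40169822×0.37551 = 0.476108
  M+4: 0.40169822×0.62449 + 0.07745089×0.37551 = 0.279940
  M+6: 0.07745089×0.62449 = 0.048367
Scale to base peak (0.476108) = 100: 41.08 : 100.00 : 58.80 : 10.16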